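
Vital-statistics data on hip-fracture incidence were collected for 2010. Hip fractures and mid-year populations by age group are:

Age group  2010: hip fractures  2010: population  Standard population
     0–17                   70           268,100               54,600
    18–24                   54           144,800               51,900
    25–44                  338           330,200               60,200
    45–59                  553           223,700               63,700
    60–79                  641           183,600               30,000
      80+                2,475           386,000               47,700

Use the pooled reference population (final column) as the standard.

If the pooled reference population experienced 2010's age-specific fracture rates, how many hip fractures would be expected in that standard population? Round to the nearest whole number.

663

Age-specific rates per 100,000 for 2010: 26.11, 37.29, 102.36, 247.21, 349.13, 641.19.
Expected hip fractures = Σ (standard pop × age-specific rate ÷ 100,000)
= 54,600×26.11/100,000 + 51,900×37.29/100,000 + 60,200×102.36/100,000 + 63,700×247.21/100,000 + 30,000×349.13/100,000 + 47,700×641.19/100,000
= 14.26 + 19.35 + 61.62 + 157.47 + 104.74 + 305.85 = 663.29.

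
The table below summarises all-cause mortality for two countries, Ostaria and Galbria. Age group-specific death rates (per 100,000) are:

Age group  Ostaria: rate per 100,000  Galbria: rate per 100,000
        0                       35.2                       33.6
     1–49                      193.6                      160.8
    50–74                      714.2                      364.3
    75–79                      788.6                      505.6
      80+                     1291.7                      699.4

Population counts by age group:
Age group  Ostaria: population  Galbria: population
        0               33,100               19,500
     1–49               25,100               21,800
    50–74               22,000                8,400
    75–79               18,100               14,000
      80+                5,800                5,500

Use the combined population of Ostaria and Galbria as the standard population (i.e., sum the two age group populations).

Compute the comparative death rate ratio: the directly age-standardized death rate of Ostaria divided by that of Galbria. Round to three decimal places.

1.630

Combined standard total = 173,300; weights = 0.3035, 0.2706, 0.1754, 0.1852, 0.0652.
Ostaria: 0.3035×35.2 + 0.2706×193.6 + 0.1754×714.2 + 0.1852×788.6 + 0.0652×1291.7 = 418.6573 per 100,000.
Galbria: 0.3035×33.6 + 0.2706×160.8 + 0.1754×364.3 + 0.1852×505.6 + 0.0652×699.4 = 256.8758 per 100,000.
Ratio = 418.6573 ÷ 256.8758 = 1.62980.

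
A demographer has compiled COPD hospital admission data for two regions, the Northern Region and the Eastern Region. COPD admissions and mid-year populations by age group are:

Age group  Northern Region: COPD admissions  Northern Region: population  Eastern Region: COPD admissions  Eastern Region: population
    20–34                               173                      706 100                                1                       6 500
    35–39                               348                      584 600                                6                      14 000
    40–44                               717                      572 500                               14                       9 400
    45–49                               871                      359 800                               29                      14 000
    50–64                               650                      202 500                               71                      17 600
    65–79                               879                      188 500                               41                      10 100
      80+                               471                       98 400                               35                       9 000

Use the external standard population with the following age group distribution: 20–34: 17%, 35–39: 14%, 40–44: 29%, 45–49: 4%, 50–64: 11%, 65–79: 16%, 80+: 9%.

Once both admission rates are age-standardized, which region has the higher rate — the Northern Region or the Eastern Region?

Northern Region

Age-specific rates per 10 000 for the Northern Region: 2.45, 5.95, 12.52, 24.21, 32.10, 46.63, 47.87.
For the Eastern Region: 1.54, 4.29, 14.89, 20.71, 40.34, 40.59, 38.89.
Standard weights: 0.17, 0.14, 0.29, 0.04, 0.11, 0.16, 0.09.
The Northern Region: 0.1700×2.45 + 0.1400×5.95 + 0.2900×12.52 + 0.0400×24.21 + 0.1100×32.10 + 0.1600×46.63 + 0.0900×47.87 = 21.1500 per 10 000.
The Eastern Region: 0.1700×1.54 + 0.1400×4.29 + 0.2900×14.89 + 0.0400×20.71 + 0.1100×40.34 + 0.1600×40.59 + 0.0900×38.89 = 20.4418 per 10 000.
The crude rates (15.15 vs 24.44) would put the Eastern Region higher, but that reflects its age composition; once standardized to a common age structure, the Northern Region has the higher underlying rate.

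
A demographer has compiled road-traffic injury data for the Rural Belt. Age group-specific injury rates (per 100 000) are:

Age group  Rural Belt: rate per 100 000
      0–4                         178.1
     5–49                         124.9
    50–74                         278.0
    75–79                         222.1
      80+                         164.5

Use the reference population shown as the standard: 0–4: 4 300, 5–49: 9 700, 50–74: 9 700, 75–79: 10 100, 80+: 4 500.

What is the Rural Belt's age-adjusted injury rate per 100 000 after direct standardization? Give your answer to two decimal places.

199.93

Standard total = 38 300; weights = 0.1123, 0.2533, 0.2533, 0.2637, 0.1175.
Standardized rate: 0.1123×178.1 + 0.2533×124.9 + 0.2533×278.0 + 0.2637×222.1 + 0.1175×164.5 = 199.9326 per 100 000.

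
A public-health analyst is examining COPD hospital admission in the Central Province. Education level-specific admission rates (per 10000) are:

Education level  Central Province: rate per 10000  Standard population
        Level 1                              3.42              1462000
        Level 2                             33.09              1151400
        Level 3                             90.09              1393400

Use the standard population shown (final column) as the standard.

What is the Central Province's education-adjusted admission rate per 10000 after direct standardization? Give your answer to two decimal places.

42.09

Standard total = 4006800; weights = 0.3649, 0.2874, 0.3478.
Standardized rate: 0.3649×3.42 + 0.2874×33.09 + 0.3478×90.09 = 42.0863 per 10000.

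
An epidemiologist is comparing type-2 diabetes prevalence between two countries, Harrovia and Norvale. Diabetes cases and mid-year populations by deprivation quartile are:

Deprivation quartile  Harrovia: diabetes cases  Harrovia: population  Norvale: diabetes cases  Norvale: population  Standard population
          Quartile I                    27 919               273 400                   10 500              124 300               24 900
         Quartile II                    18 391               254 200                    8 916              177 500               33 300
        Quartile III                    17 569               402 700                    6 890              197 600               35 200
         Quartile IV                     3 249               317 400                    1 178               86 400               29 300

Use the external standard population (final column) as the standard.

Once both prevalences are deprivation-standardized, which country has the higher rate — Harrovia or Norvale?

Harrovia

Deprivation-specific rates per 1 000 for Harrovia: 102.118, 72.349, 43.628, 10.236.
For Norvale: 84.473, 50.231, 34.868, 13.634.
Standard total = 122 700; weights = 0.2029, 0.2714, 0.2869, 0.2388.
Harrovia: 0.2029×102.118 + 0.2714×72.349 + 0.2869×43.628 + 0.2388×10.236 = 55.3184 per 1 000.
Norvale: 0.2029×84.473 + 0.2714×50.231 + 0.2869×34.868 + 0.2388×13.634 = 44.0336 per 1 000.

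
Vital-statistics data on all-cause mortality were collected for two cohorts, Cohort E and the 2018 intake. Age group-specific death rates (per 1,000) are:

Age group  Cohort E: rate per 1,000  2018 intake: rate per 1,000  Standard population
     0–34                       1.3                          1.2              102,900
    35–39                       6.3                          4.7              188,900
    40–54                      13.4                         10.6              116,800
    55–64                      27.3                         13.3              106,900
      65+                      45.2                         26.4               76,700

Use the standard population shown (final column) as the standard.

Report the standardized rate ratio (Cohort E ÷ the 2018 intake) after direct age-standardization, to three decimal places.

1.628

Standard total = 592,200; weights = 0.1738, 0.3190, 0.1972, 0.1805, 0.1295.
Cohort E: 0.1738×1.3 + 0.3190×6.3 + 0.1972×13.4 + 0.1805×27.3 + 0.1295×45.2 = 15.6605 per 1,000.
The 2018 intake: 0.1738×1.2 + 0.3190×4.7 + 0.1972×10.6 + 0.1805×13.3 + 0.1295×26.4 = 9.6184 per 1,000.
Ratio = 15.6605 ÷ 9.6184 = 1.62818.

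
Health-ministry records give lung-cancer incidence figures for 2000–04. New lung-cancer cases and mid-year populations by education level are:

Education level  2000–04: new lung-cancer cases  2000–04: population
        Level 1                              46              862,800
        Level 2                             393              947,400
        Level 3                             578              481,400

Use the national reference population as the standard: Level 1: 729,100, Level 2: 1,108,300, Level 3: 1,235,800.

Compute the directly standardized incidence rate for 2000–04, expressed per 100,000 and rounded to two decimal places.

Education-specific rates per 100,000 for 2000–04: 5.33, 41.48, 120.07.
Standard total = 3,073,200; weights = 0.2372, 0.3606, 0.4021.
Standardized rate: 0.2372×5.33 + 0.3606×41.48 + 0.4021×120.07 = 64.5060 per 100,000.

64.51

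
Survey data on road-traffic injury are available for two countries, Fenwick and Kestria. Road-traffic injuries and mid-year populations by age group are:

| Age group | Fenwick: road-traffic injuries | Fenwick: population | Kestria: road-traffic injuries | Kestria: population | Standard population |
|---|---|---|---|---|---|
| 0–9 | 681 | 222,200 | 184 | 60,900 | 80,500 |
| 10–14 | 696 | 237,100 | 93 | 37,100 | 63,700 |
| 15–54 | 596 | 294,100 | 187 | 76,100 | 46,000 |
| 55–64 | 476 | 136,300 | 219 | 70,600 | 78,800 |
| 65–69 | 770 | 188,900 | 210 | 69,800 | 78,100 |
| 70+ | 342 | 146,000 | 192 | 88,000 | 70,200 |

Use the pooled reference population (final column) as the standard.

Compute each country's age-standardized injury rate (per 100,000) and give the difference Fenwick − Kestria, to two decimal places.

Age-specific rates per 100,000 for Fenwick: 306.48, 293.55, 202.65, 349.23, 407.62, 234.25.
For Kestria: 302.13, 250.67, 245.73, 310.20, 300.86, 218.18.
Standard total = 417,300; weights = 0.1929, 0.1526, 0.1102, 0.1888, 0.1872, 0.1682.
Fenwick: 0.1929×306.48 + 0.1526×293.55 + 0.1102×202.65 + 0.1888×349.23 + 0.1872×407.62 + 0.1682×234.25 = 307.9113 per 100,000.
Kestria: 0.1929×302.13 + 0.1526×250.67 + 0.1102×245.73 + 0.1888×310.20 + 0.1872×300.86 + 0.1682×218.18 = 275.2227 per 100,000.
Difference = 307.9113 − 275.2227 = 32.6886.

32.69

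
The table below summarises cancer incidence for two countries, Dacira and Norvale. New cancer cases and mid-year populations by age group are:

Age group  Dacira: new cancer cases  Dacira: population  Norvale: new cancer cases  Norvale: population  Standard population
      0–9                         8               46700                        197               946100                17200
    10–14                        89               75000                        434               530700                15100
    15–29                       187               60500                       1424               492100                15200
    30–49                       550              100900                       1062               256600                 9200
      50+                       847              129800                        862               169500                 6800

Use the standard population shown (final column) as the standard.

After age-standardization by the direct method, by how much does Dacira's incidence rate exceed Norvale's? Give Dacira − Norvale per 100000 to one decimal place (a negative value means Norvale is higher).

46.9

Age-specific rates per 100000 for Dacira: 17.13, 118.67, 309.09, 545.09, 652.54.
For Norvale: 20.82, 81.78, 289.37, 413.87, 508.55.
Standard total = 63500; weights = 0.2709, 0.2378, 0.2394, 0.1449, 0.1071.
Dacira: 0.2709×17.13 + 0.2378×118.67 + 0.2394×309.09 + 0.1449×545.09 + 0.1071×652.54 = 255.6984 per 100000.
Norvale: 0.2709×20.82 + 0.2378×81.78 + 0.2394×289.37 + 0.1449×413.87 + 0.1071×508.55 = 208.7759 per 100000.
Difference = 255.6984 − 208.7759 = 46.9225.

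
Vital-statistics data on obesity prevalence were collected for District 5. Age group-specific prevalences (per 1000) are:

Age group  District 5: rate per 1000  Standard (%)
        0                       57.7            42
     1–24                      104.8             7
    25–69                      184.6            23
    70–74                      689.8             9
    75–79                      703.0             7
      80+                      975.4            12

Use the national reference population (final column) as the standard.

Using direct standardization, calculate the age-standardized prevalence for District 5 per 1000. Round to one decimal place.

Standard weights: 0.42, 0.07, 0.23, 0.09, 0.07, 0.12.
Standardized rate: 0.4200×57.7 + 0.0700×104.8 + 0.2300×184.6 + 0.0900×689.8 + 0.0700×703.0 + 0.1200×975.4 = 302.3680 per 1000.

302.4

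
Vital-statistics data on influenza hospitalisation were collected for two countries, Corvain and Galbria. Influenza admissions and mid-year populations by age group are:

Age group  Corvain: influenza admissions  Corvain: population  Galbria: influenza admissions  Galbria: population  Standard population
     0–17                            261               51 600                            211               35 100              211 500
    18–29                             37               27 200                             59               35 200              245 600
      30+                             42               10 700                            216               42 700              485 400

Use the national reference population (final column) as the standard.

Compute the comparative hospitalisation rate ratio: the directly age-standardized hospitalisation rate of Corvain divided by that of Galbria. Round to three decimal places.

0.800

Age-specific rates per 100 000 for Corvain: 505.81, 136.03, 392.52.
For Galbria: 601.14, 167.61, 505.85.
Standard total = 942 500; weights = 0.2244, 0.2606, 0.5150.
Corvain: 0.2244×505.81 + 0.2606×136.03 + 0.5150×392.52 = 351.1080 per 100 000.
Galbria: 0.2244×601.14 + 0.2606×167.61 + 0.5150×505.85 = 439.0969 per 100 000.
Ratio = 351.1080 ÷ 439.0969 = 0.79961.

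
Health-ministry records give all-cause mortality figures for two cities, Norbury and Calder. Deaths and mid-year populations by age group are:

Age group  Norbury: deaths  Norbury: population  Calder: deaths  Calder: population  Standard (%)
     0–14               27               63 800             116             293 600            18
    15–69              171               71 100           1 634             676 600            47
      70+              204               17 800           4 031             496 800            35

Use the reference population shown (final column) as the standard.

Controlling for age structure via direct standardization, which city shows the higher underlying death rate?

Norbury

Age-specific rates per 1 000 for Norbury: 0.423, 2.405, 11.461.
For Calder: 0.395, 2.415, 8.114.
Standard weights: 0.18, 0.47, 0.35.
Norbury: 0.1800×0.423 + 0.4700×2.405 + 0.3500×11.461 = 5.2178 per 1 000.
Calder: 0.1800×0.395 + 0.4700×2.415 + 0.3500×8.114 = 4.0461 per 1 000.
The crude rates (2.63 vs 3.94) would put Calder higher, but that reflects its age composition; once standardized to a common age structure, Norbury has the higher underlying rate.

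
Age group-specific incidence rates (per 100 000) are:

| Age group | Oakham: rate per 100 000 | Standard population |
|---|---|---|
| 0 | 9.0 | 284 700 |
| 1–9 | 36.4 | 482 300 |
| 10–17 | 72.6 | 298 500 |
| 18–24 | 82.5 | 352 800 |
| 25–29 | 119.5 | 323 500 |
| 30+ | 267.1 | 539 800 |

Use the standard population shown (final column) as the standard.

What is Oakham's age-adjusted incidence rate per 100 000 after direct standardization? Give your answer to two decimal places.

Standard total = 2 281 600; weights = 0.1248, 0.2114, 0.1308, 0.1546, 0.1418, 0.2366.
Standardized rate: 0.1248×9.0 + 0.2114×36.4 + 0.1308×72.6 + 0.1546×82.5 + 0.1418×119.5 + 0.2366×267.1 = 111.2088 per 100 000.

111.21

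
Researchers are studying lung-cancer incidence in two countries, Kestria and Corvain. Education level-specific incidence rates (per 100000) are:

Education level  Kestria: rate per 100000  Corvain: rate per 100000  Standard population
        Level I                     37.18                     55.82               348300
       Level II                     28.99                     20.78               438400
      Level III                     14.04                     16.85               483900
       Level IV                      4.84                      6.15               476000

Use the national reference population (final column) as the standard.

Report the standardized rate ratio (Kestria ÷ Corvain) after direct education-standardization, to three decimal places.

Standard total = 1746600; weights = 0.1994, 0.2510, 0.2771, 0.2725.
Kestria: 0.1994×37.18 + 0.2510×28.99 + 0.2771×14.04 + 0.2725×4.84 = 19.8997 per 100000.
Corvain: 0.1994×55.82 + 0.2510×20.78 + 0.2771×16.85 + 0.2725×6.15 = 22.6916 per 100000.
Ratio = 19.8997 ÷ 22.6916 = 0.87696.

0.877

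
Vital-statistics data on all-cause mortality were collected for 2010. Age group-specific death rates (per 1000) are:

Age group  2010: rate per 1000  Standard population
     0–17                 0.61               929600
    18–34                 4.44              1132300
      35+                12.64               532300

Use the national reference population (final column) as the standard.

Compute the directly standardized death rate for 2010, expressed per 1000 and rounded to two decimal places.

4.75

Standard total = 2594200; weights = 0.3583, 0.4365, 0.2052.
Standardized rate: 0.3583×0.61 + 0.4365×4.44 + 0.2052×12.64 = 4.7501 per 1000.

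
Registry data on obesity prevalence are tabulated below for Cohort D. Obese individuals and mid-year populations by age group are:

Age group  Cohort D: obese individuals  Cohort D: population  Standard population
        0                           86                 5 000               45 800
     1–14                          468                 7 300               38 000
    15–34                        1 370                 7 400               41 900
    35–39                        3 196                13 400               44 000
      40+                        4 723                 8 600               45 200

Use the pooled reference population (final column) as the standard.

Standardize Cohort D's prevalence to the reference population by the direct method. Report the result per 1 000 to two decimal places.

215.44

Age-specific rates per 1 000 for Cohort D: 17.200, 64.110, 185.135, 238.507, 549.186.
Standard total = 214 900; weights = 0.2131, 0.1768, 0.1950, 0.2047, 0.2103.
Standardized rate: 0.2131×17.200 + 0.1768×64.110 + 0.1950×185.135 + 0.2047×238.507 + 0.2103×549.186 = 215.4426 per 1 000.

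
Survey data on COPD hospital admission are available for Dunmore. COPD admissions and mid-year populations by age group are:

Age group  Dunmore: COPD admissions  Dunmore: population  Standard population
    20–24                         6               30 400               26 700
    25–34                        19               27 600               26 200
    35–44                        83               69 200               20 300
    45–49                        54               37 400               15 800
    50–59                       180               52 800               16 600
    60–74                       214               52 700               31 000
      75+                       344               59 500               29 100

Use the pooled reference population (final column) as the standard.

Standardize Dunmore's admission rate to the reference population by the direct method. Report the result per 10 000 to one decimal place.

25.4

Age-specific rates per 10 000 for Dunmore: 1.97, 6.88, 11.99, 14.44, 34.09, 40.61, 57.82.
Standard total = 165 700; weights = 0.1611, 0.1581, 0.1225, 0.0954, 0.1002, 0.1871, 0.1756.
Standardized rate: 0.1611×1.97 + 0.1581×6.88 + 0.1225×11.99 + 0.0954×14.44 + 0.1002×34.09 + 0.1871×40.61 + 0.1756×57.82 = 25.4184 per 10 000.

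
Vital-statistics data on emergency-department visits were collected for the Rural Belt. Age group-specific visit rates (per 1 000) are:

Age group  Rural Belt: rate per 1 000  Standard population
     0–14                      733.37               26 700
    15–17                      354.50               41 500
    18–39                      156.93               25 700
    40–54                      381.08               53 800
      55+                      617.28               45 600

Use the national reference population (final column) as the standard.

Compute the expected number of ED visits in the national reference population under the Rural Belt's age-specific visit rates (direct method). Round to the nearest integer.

86976

Expected ED visits = Σ (standard pop × age-specific rate ÷ 1 000)
= 26 700×733.37/1 000 + 41 500×354.50/1 000 + 25 700×156.93/1 000 + 53 800×381.08/1 000 + 45 600×617.28/1 000
= 19580.98 + 14711.75 + 4033.10 + 20502.10 + 28147.97 = 86975.90.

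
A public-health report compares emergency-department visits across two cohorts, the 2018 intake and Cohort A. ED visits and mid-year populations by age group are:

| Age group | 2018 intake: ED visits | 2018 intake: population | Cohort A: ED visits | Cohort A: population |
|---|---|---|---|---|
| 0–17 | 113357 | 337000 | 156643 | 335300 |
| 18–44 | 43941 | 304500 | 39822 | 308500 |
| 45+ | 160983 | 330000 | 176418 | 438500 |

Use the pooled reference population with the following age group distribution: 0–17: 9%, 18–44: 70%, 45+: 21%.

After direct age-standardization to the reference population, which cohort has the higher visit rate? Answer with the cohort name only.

Age-specific rates per 1000 for the 2018 intake: 336.371, 144.305, 487.827.
For Cohort A: 467.173, 129.083, 402.322.
Standard weights: 0.09, 0.70, 0.21.
The 2018 intake: 0.0900×336.371 + 0.7000×144.305 + 0.2100×487.827 = 233.7309 per 1000.
Cohort A: 0.0900×467.173 + 0.7000×129.083 + 0.2100×402.322 = 216.8909 per 1000.
The crude rates (327.62 vs 344.53) would put Cohort A higher, but that reflects its age composition; once standardized to a common age structure, the 2018 intake has the higher underlying rate.

2018 intake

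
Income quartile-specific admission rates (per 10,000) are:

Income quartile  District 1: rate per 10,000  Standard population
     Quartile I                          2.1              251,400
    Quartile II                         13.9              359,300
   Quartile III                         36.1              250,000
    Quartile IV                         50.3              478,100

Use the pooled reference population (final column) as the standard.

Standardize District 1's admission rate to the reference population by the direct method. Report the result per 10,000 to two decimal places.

Standard total = 1,338,800; weights = 0.1878, 0.2684, 0.1867, 0.3571.
Standardized rate: 0.1878×2.1 + 0.2684×13.9 + 0.1867×36.1 + 0.3571×50.3 = 28.8285 per 10,000.

28.83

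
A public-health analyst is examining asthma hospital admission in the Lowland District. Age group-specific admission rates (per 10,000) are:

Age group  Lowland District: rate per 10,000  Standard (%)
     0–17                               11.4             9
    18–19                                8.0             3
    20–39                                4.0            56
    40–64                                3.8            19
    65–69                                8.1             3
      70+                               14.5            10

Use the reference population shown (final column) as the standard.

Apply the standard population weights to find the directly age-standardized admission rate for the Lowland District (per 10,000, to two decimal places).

Standard weights: 0.09, 0.03, 0.56, 0.19, 0.03, 0.10.
Standardized rate: 0.0900×11.4 + 0.0300×8.0 + 0.5600×4.0 + 0.1900×3.8 + 0.0300×8.1 + 0.1000×14.5 = 5.9210 per 10,000.

5.92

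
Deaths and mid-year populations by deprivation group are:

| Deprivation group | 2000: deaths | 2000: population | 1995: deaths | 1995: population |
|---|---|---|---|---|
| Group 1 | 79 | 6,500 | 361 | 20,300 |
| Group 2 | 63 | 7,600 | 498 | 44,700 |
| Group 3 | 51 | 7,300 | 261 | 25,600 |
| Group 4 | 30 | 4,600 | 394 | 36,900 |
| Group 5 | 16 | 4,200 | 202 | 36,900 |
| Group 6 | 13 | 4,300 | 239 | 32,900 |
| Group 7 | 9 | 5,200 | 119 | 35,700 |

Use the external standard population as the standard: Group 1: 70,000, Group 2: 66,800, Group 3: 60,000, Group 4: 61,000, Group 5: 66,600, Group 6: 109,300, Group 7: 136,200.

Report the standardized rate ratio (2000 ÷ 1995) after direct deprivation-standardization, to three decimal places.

Deprivation-specific rates per 100,000 for 2000: 1215.38, 828.95, 698.63, 652.17, 380.95, 302.33, 173.08.
For 1995: 1778.33, 1114.09, 1019.53, 1067.75, 547.43, 726.44, 333.33.
Standard total = 569,900; weights = 0.1228, 0.1172, 0.1053, 0.1070, 0.1169, 0.1918, 0.2390.
2000: 0.1228×1215.38 + 0.1172×828.95 + 0.1053×698.63 + 0.1070×652.17 + 0.1169×380.95 + 0.1918×302.33 + 0.2390×173.08 = 533.6721 per 100,000.
1995: 0.1228×1778.33 + 0.1172×1114.09 + 0.1053×1019.53 + 0.1070×1067.75 + 0.1169×547.43 + 0.1918×726.44 + 0.2390×333.33 = 853.6019 per 100,000.
Ratio = 533.6721 ÷ 853.6019 = 0.62520.

0.625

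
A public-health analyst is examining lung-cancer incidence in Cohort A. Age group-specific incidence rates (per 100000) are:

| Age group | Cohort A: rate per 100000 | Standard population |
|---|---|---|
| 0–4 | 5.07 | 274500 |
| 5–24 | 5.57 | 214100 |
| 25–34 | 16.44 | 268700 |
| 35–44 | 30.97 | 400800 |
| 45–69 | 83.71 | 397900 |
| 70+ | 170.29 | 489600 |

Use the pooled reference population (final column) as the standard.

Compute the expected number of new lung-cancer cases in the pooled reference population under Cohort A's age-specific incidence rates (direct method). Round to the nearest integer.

1361

Expected new lung-cancer cases = Σ (standard pop × age-specific rate ÷ 100000)
= 274500×5.07/100000 + 214100×5.57/100000 + 268700×16.44/100000 + 400800×30.97/100000 + 397900×83.71/100000 + 489600×170.29/100000
= 13.92 + 11.93 + 44.17 + 124.13 + 333.08 + 833.74 = 1360.97.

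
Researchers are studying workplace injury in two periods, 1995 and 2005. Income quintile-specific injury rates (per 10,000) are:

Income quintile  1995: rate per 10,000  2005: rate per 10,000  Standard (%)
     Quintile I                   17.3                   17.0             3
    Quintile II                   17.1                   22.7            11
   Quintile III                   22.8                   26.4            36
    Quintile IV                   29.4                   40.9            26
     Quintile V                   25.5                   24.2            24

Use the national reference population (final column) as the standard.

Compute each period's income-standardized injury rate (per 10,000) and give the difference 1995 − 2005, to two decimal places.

-4.58

Standard weights: 0.03, 0.11, 0.36, 0.26, 0.24.
1995: 0.0300×17.3 + 0.1100×17.1 + 0.3600×22.8 + 0.2600×29.4 + 0.2400×25.5 = 24.3720 per 10,000.
2005: 0.0300×17.0 + 0.1100×22.7 + 0.3600×26.4 + 0.2600×40.9 + 0.2400×24.2 = 28.9530 per 10,000.
Difference = 24.3720 − 28.9530 = -4.5810.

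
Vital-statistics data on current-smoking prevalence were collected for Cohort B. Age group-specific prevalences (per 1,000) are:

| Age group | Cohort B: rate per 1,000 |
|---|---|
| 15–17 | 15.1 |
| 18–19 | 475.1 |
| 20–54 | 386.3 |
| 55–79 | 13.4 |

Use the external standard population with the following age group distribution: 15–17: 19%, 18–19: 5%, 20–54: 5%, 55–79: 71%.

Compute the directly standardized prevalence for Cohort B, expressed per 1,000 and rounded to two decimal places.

Standard weights: 0.19, 0.05, 0.05, 0.71.
Standardized rate: 0.1900×15.1 + 0.0500×475.1 + 0.0500×386.3 + 0.7100×13.4 = 55.4530 per 1,000.

55.45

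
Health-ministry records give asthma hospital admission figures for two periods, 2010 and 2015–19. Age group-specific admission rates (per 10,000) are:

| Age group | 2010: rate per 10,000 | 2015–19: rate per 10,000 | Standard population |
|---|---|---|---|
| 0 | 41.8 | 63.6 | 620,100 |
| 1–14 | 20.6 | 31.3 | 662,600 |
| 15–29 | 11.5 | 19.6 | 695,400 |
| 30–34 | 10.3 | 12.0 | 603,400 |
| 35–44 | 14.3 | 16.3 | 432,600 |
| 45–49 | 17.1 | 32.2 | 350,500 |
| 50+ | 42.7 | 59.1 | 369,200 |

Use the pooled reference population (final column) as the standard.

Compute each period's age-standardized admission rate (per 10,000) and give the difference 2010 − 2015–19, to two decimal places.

-10.57

Standard total = 3,733,800; weights = 0.1661, 0.1775, 0.1862, 0.1616, 0.1159, 0.0939, 0.0989.
2010: 0.1661×41.8 + 0.1775×20.6 + 0.1862×11.5 + 0.1616×10.3 + 0.1159×14.3 + 0.0939×17.1 + 0.0989×42.7 = 21.8883 per 10,000.
2015–19: 0.1661×63.6 + 0.1775×31.3 + 0.1862×19.6 + 0.1616×12.0 + 0.1159×16.3 + 0.0939×32.2 + 0.0989×59.1 = 32.4617 per 10,000.
Difference = 21.8883 − 32.4617 = -10.5735.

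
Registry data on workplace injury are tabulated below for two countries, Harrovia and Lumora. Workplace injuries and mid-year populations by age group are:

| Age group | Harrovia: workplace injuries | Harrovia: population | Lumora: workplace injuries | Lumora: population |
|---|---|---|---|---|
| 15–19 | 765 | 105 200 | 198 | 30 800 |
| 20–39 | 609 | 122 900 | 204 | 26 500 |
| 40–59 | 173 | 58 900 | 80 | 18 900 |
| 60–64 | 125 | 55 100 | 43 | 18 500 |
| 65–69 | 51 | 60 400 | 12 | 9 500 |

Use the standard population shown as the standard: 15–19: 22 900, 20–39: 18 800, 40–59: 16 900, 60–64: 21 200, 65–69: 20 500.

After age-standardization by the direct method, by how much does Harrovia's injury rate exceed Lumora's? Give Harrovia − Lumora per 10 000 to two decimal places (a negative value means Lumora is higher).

-6.37

Age-specific rates per 10 000 for Harrovia: 72.72, 49.55, 29.37, 22.69, 8.44.
For Lumora: 64.29, 76.98, 42.33, 23.24, 12.63.
Standard total = 100 300; weights = 0.2283, 0.1874, 0.1685, 0.2114, 0.2044.
Harrovia: 0.2283×72.72 + 0.1874×49.55 + 0.1685×29.37 + 0.2114×22.69 + 0.2044×8.44 = 37.3606 per 10 000.
Lumora: 0.2283×64.29 + 0.1874×76.98 + 0.1685×42.33 + 0.2114×23.24 + 0.2044×12.63 = 43.7332 per 10 000.
Difference = 37.3606 − 43.7332 = -6.3726.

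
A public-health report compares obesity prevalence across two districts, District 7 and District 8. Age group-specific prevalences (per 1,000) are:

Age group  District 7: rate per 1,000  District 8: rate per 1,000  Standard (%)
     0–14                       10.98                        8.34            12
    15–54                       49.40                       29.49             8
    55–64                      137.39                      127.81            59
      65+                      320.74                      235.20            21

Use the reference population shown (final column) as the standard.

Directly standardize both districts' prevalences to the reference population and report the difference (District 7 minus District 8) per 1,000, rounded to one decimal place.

Standard weights: 0.12, 0.08, 0.59, 0.21.
District 7: 0.1200×10.98 + 0.0800×49.40 + 0.5900×137.39 + 0.2100×320.74 = 153.6851 per 1,000.
District 8: 0.1200×8.34 + 0.0800×29.49 + 0.5900×127.81 + 0.2100×235.20 = 128.1599 per 1,000.
Difference = 153.6851 − 128.1599 = 25.5252.

25.5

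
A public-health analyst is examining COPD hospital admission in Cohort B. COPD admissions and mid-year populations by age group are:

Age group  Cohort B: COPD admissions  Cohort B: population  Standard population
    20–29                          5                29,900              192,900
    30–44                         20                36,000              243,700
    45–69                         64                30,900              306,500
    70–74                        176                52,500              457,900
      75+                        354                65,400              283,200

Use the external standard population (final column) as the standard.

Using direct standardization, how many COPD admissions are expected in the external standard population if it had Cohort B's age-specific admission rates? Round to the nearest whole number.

Age-specific rates per 10,000 for Cohort B: 1.67, 5.56, 20.71, 33.52, 54.13.
Expected COPD admissions = Σ (standard pop × age-specific rate ÷ 10,000)
= 192,900×1.67/10,000 + 243,700×5.56/10,000 + 306,500×20.71/10,000 + 457,900×33.52/10,000 + 283,200×54.13/10,000
= 32.26 + 135.39 + 634.82 + 1535.06 + 1532.92 = 3870.44.

3870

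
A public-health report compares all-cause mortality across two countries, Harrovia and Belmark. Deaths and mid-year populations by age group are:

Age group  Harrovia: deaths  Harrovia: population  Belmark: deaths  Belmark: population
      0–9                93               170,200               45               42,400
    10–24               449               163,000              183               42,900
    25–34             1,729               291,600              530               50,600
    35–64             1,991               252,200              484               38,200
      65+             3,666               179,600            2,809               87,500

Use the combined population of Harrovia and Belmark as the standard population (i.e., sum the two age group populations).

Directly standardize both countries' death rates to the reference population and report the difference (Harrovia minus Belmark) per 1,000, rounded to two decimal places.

-4.92

Age-specific rates per 1,000 for Harrovia: 0.546, 2.755, 5.929, 7.895, 20.412.
For Belmark: 1.061, 4.266, 10.474, 12.670, 32.103.
Combined standard total = 1,318,200; weights = 0.1613, 0.1562, 0.2596, 0.2203, 0.2026.
Harrovia: 0.1613×0.546 + 0.1562×2.755 + 0.2596×5.929 + 0.2203×7.895 + 0.2026×20.412 = 7.9328 per 1,000.
Belmark: 0.1613×1.061 + 0.1562×4.266 + 0.2596×10.474 + 0.2203×12.670 + 0.2026×32.103 = 12.8526 per 1,000.
Difference = 7.9328 − 12.8526 = -4.9199.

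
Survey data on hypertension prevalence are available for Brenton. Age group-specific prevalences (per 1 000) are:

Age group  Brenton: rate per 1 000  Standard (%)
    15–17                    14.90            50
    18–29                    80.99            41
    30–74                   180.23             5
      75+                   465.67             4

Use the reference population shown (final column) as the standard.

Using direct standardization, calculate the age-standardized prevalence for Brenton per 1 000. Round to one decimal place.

Standard weights: 0.50, 0.41, 0.05, 0.04.
Standardized rate: 0.5000×14.90 + 0.4100×80.99 + 0.0500×180.23 + 0.0400×465.67 = 68.2942 per 1 000.

68.3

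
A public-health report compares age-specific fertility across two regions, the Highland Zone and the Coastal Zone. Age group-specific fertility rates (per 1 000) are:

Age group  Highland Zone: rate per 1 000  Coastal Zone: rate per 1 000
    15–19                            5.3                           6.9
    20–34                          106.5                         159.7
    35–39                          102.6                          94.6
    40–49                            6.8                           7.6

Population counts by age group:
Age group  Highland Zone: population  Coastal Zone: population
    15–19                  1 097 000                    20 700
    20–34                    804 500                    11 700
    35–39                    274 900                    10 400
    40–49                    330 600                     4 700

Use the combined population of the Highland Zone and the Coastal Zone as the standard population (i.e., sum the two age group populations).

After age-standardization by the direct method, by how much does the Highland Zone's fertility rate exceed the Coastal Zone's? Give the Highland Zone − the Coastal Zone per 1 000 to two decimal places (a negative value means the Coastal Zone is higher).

-16.91

Combined standard total = 2 554 500; weights = 0.4375, 0.3195, 0.1117, 0.1313.
The Highland Zone: 0.4375×5.3 + 0.3195×106.5 + 0.1117×102.6 + 0.1313×6.8 = 48.6987 per 1 000.
The Coastal Zone: 0.4375×6.9 + 0.3195×159.7 + 0.1117×94.6 + 0.1313×7.6 = 65.6085 per 1 000.
Difference = 48.6987 − 65.6085 = -16.9098.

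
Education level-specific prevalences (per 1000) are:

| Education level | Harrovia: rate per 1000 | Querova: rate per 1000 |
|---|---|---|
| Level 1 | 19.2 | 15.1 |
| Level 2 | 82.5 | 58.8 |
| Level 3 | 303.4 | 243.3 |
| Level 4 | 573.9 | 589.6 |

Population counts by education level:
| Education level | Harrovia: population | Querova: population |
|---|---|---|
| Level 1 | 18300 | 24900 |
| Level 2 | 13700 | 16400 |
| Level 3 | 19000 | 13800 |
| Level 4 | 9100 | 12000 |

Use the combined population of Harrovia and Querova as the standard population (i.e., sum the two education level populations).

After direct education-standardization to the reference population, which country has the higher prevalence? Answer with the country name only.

Harrovia

Combined standard total = 127200; weights = 0.3396, 0.2366, 0.2579, 0.1659.
Harrovia: 0.3396×19.2 + 0.2366×82.5 + 0.2579×303.4 + 0.1659×573.9 = 199.4772 per 1000.
Querova: 0.3396×15.1 + 0.2366×58.8 + 0.2579×243.3 + 0.1659×589.6 = 179.5833 per 1000.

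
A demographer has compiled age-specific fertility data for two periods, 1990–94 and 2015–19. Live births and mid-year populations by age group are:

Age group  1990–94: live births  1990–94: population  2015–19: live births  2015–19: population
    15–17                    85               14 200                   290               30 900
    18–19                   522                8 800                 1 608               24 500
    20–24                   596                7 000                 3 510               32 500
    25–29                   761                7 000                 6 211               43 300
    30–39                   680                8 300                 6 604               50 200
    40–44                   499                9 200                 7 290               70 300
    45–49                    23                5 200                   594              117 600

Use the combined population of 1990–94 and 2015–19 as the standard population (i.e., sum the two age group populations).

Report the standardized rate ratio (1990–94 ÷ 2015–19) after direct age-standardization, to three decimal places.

0.676

Age-specific rates per 1 000 for 1990–94: 5.986, 59.318, 85.143, 108.714, 81.928, 54.239, 4.423.
For 2015–19: 9.385, 65.633, 108.000, 143.441, 131.554, 103.698, 5.051.
Combined standard total = 429 000; weights = 0.1051, 0.0776, 0.0921, 0.1172, 0.1364, 0.1853, 0.2862.
1990–94: 0.1051×5.986 + 0.0776×59.318 + 0.0921×85.143 + 0.1172×108.714 + 0.1364×81.928 + 0.1853×54.239 + 0.2862×4.423 = 48.3092 per 1 000.
2015–19: 0.1051×9.385 + 0.0776×65.633 + 0.0921×108.000 + 0.1172×143.441 + 0.1364×131.554 + 0.1853×103.698 + 0.2862×5.051 = 71.4455 per 1 000.
Ratio = 48.3092 ÷ 71.4455 = 0.67617.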